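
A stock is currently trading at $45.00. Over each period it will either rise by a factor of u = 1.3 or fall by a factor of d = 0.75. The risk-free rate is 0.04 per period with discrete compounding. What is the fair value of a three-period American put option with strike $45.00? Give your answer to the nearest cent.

Risk-neutral probability p = (1 + 0.04 − 0.75)/(1.3 − 0.75) = 0.2900/0.5500 = 0.5273
Terminal stock prices: S_uuu = 98.87, S_uud = 57.04, S_udd = 32.91, S_ddd = 18.98
Terminal payoffs (K − S): max(-53.87, 0) = 0, max(-12.04, 0) = 0, max(12.09, 0) = 12.09, max(26.02, 0) = 26.02
Node uu (S = 76.05): continuation = 1/1.04·[0.5273·0.0000 + 0.4727·0.0000] = 0.0000; exercise value = 0.0000 ≤ continuation, so V_uu = 0.0000
Node ud (S = 43.88): continuation = 1/1.04·[0.5273·0.0000 + 0.4727·12.0938] = 5.4972; exercise value = 1.1250 ≤ continuation, so V_ud = 5.4972
Node dd (S = 25.31): continuation = 1/1.04·[0.5273·12.0938 + 0.4727·26.0156] = 17.9567; exercise value = 19.6875 > continuation, so V_dd = 19.6875 (exercise)
Node u (S = 58.5): continuation = 1/1.04·[0.5273·0.0000 + 0.4727·5.4972] = 2.4987; exercise value = 0.0000 ≤ continuation, so V_u = 2.4987
Node d (S = 33.75): continuation = 1/1.04·[0.5273·5.4972 + 0.4727·19.6875] = 11.7359; exercise value = 11.2500 ≤ continuation, so V_d = 11.7359
Node 0 (S = 45): continuation = 1/1.04·[0.5273·2.4987 + 0.4727·11.7359] = 6.6013; exercise value = 0.0000 ≤ continuation, so V_0 = 6.6013

$6.60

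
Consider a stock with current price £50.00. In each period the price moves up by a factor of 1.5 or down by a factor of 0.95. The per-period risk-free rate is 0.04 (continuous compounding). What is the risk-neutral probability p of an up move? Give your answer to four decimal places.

p = 0.1651

Risk-neutral probability p = (e^0.04 − 0.95)/(1.5 − 0.95) = 0.0908/0.5500 = 0.1651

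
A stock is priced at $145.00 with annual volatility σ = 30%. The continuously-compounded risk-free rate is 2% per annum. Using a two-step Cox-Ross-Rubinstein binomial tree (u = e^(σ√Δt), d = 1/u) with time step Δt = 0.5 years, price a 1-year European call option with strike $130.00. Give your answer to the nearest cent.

$27.22

CRR parameters: u = e^(σ√Δt) = e^(0.3·√0.5) = 1.2363, d = 1/u = 0.8089
Per-period rate: rΔt = 0.02·0.5 = 0.01, so R = e^0.01 = 1.0101
Risk-neutral probability p = (e^0.01 − 0.8089)/(1.2363 − 0.8089) = 0.2012/0.4275 = 0.4707
Terminal stock prices: S_uu = 221.6, S_ud = 145, S_dd = 94.87
Terminal payoffs (S − K): max(91.63, 0) = 91.63, max(15, 0) = 15, max(-35.13, 0) = 0
Node u (S = 179.3): V_u = e^(−0.01)·[0.4707·91.6274 + 0.5293·15.0000] = 50.5586
Node d (S = 117.3): V_d = e^(−0.01)·[0.4707·15.0000 + 0.5293·0.0000] = 6.9899
Node 0 (S = 145): V_0 = e^(−0.01)·[0.4707·50.5586 + 0.5293·6.9899] = 27.2231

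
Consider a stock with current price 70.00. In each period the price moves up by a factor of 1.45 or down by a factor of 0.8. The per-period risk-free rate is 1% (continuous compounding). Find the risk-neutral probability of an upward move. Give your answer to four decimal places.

p = 0.3232

Risk-neutral probability p = (e^0.01 − 0.8)/(1.45 − 0.8) = 0.2101/0.6500 = 0.3232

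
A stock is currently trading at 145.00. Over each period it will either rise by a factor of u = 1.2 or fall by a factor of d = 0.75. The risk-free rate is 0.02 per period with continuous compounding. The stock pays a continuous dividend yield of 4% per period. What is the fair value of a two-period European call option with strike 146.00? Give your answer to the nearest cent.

Per-period risk-free factor R = e^0.02 = 1.0202; dividend-adjusted growth = e^(0.02−0.04) = 0.9802.
Risk-neutral probability p = (0.9802 − 0.75)/(1.2 − 0.75) = 0.2302/0.4500 = 0.5116
Terminal stock prices: S_uu = 208.8, S_ud = 130.5, S_dd = 81.56
Terminal payoffs (S − K): max(62.8, 0) = 62.8, max(-15.5, 0) = 0, max(-64.44, 0) = 0
Node u (S = 174): V_u = e^(−0.02)·[0.5116·62.8000 + 0.4884·0.0000] = 31.4894
Node d (S = 108.8): V_d = e^(−0.02)·[0.5116·0.0000 + 0.4884·0.0000] = 0.0000
Node 0 (S = 145): V_0 = e^(−0.02)·[0.5116·31.4894 + 0.4884·0.0000] = 15.7895

15.79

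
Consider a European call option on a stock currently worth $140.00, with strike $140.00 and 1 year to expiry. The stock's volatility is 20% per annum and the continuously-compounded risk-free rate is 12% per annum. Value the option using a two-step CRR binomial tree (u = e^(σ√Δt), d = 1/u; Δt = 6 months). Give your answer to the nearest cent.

$18.91

CRR parameters: u = e^(σ√Δt) = e^(0.2·√0.5) = 1.1519, d = 1/u = 0.8681
Per-period rate: rΔt = 0.12·0.5 = 0.06, so R = e^0.06 = 1.0618
Risk-neutral probability p = (e^0.06 − 0.8681)/(1.1519 − 0.8681) = 0.1937/0.2838 = 0.6826
Terminal stock prices: S_uu = 185.8, S_ud = 140, S_dd = 105.5
Terminal payoffs (S − K): max(45.77, 0) = 45.77, max(0, 0) = 0, max(-34.49, 0) = 0
Node u (S = 161.3): V_u = e^(−0.06)·[0.6826·45.7655 + 0.3174·0.0000] = 29.4204
Node d (S = 121.5): V_d = e^(−0.06)·[0.6826·0.0000 + 0.3174·0.0000] = 0.0000
Node 0 (S = 140): V_0 = e^(−0.06)·[0.6826·29.4204 + 0.3174·0.0000] = 18.9129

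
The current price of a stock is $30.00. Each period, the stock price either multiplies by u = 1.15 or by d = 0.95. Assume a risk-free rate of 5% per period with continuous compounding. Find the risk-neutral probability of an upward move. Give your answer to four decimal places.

Risk-neutral probability p = (e^0.05 − 0.95)/(1.15 − 0.95) = 0.1013/0.2000 = 0.5064

p = 0.5064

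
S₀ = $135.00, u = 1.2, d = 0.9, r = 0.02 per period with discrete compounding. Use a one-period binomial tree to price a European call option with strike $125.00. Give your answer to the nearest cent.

Risk-neutral probability p = (1 + 0.02 − 0.9)/(1.2 − 0.9) = 0.1200/0.3000 = 0.4000
Terminal stock prices: S_u = 162, S_d = 121.5
Terminal payoffs (S − K): max(37, 0) = 37, max(-3.5, 0) = 0
Node 0 (S = 135): V_0 = 1/1.02·[0.4000·37.0000 + 0.6000·0.0000] = 14.5098

$14.51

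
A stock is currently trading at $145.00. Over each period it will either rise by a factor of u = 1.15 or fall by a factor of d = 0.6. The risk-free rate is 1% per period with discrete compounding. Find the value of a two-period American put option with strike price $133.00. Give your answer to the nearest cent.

$17.72

Risk-neutral probability p = (1 + 0.01 − 0.6)/(1.15 − 0.6) = 0.4100/0.5500 = 0.7455
Terminal stock prices: S_uu = 191.8, S_ud = 100, S_dd = 52.2
Terminal payoffs (K − S): max(-58.76, 0) = 0, max(32.95, 0) = 32.95, max(80.8, 0) = 80.8
Node u (S = 166.8): continuation = 1/1.01·[0.7455·0.0000 + 0.2545·32.9500] = 8.3042; exercise value = 0.0000 ≤ continuation, so V_u = 8.3042
Node d (S = 87): continuation = 1/1.01·[0.7455·32.9500 + 0.2545·80.8000] = 44.6832; exercise value = 46.0000 > continuation, so V_d = 46.0000 (exercise)
Node 0 (S = 145): continuation = 1/1.01·[0.7455·8.3042 + 0.2545·46.0000] = 17.7223; exercise value = 0.0000 ≤ continuation, so V_0 = 17.7223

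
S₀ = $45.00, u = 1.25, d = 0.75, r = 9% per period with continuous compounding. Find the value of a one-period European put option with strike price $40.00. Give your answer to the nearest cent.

$1.78

Risk-neutral probability p = (e^0.09 − 0.75)/(1.25 − 0.75) = 0.3442/0.5000 = 0.6883
Terminal stock prices: S_u = 56.25, S_d = 33.75
Terminal payoffs (K − S): max(-16.25, 0) = 0, max(6.25, 0) = 6.25
Node 0 (S = 45): V_0 = e^(−0.09)·[0.6883·0.0000 + 0.3117·6.2500] = 1.7802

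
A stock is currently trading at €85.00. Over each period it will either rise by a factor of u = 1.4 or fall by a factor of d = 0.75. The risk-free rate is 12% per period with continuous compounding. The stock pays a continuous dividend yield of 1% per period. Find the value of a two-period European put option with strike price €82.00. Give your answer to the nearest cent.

€5.12

Per-period risk-free factor R = e^0.12 = 1.1275; dividend-adjusted growth = e^(0.12−0.01) = 1.1163.
Risk-neutral probability p = (1.1163 − 0.75)/(1.4 − 0.75) = 0.3663/0.6500 = 0.5635
Terminal stock prices: S_uu = 166.6, S_ud = 89.25, S_dd = 47.81
Terminal payoffs (K − S): max(-84.6, 0) = 0, max(-7.25, 0) = 0, max(34.19, 0) = 34.19
Node u (S = 119): V_u = e^(−0.12)·[0.5635·0.0000 + 0.4365·0.0000] = 0.0000
Node d (S = 63.75): V_d = e^(−0.12)·[0.5635·0.0000 + 0.4365·34.1875] = 13.2352
Node 0 (S = 85): V_0 = e^(−0.12)·[0.5635·0.0000 + 0.4365·13.2352] = 5.1238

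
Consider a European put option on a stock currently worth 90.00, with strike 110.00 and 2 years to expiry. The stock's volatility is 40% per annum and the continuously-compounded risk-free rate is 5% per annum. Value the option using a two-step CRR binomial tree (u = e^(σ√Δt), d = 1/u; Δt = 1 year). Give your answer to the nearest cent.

CRR parameters: u = e^(σ√Δt) = e^(0.4·√1) = 1.4918, d = 1/u = 0.6703
Per-period rate: rΔt = 0.05·1 = 0.05, so R = e^0.05 = 1.0513
Risk-neutral probability p = (e^0.05 − 0.6703)/(1.4918 − 0.6703) = 0.3810/0.8215 = 0.4637
Terminal stock prices: S_uu = 200.3, S_ud = 90, S_dd = 40.44
Terminal payoffs (K − S): max(-90.3, 0) = 0, max(20, 0) = 20, max(69.56, 0) = 69.56
Node u (S = 134.3): V_u = e^(−0.05)·[0.4637·0.0000 + 0.5363·20.0000] = 10.2024
Node d (S = 60.33): V_d = e^(−0.05)·[0.4637·20.0000 + 0.5363·69.5604] = 44.3064
Node 0 (S = 90): V_0 = e^(−0.05)·[0.4637·10.2024 + 0.5363·44.3064] = 27.1021

27.10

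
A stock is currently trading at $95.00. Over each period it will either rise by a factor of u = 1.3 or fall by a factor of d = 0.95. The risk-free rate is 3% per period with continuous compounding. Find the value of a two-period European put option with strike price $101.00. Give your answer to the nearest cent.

Risk-neutral probability p = (e^0.03 − 0.95)/(1.3 − 0.95) = 0.0805/0.3500 = 0.2299
Terminal stock prices: S_uu = 160.6, S_ud = 117.3, S_dd = 85.74
Terminal payoffs (K − S): max(-59.55, 0) = 0, max(-16.32, 0) = 0, max(15.26, 0) = 15.26
Node u (S = 123.5): V_u = e^(−0.03)·[0.2299·0.0000 + 0.7701·0.0000] = 0.0000
Node d (S = 90.25): V_d = e^(−0.03)·[0.2299·0.0000 + 0.7701·15.2625] = 11.4067
Node 0 (S = 95): V_0 = e^(−0.03)·[0.2299·0.0000 + 0.7701·11.4067] = 8.5250

$8.53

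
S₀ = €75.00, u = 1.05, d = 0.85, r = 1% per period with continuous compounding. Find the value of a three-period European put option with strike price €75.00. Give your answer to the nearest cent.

Risk-neutral probability p = (e^0.01 − 0.85)/(1.05 − 0.85) = 0.1601/0.2000 = 0.8003
Terminal stock prices: S_uuu = 86.82, S_uud = 70.28, S_udd = 56.9, S_ddd = 46.06
Terminal payoffs (K − S): max(-11.82, 0) = 0, max(4.716, 0) = 4.716, max(18.1, 0) = 18.1, max(28.94, 0) = 28.94
Node uu (S = 82.69): V_uu = e^(−0.01)·[0.8003·0.0000 + 0.1997·4.7156] = 0.9326
Node ud (S = 66.94): V_ud = e^(−0.01)·[0.8003·4.7156 + 0.1997·18.1031] = 7.3162
Node dd (S = 54.19): V_dd = e^(−0.01)·[0.8003·18.1031 + 0.1997·28.9406] = 20.0662
Node u (S = 78.75): V_u = e^(−0.01)·[0.8003·0.9326 + 0.1997·7.3162] = 2.1857
Node d (S = 63.75): V_d = e^(−0.01)·[0.8003·7.3162 + 0.1997·20.0662] = 9.7649
Node 0 (S = 75): V_0 = e^(−0.01)·[0.8003·2.1857 + 0.1997·9.7649] = 3.6629

€3.66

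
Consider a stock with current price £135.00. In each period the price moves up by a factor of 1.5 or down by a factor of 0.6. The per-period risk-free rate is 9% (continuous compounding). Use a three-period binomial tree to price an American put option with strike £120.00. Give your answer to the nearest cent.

£20.15

Risk-neutral probability p = (e^0.09 − 0.6)/(1.5 − 0.6) = 0.4942/0.9000 = 0.5491
Terminal stock prices: S_uuu = 455.6, S_uud = 182.2, S_udd = 72.9, S_ddd = 29.16
Terminal payoffs (K − S): max(-335.6, 0) = 0, max(-62.25, 0) = 0, max(47.1, 0) = 47.1, max(90.84, 0) = 90.84
Node uu (S = 303.8): continuation = e^(−0.09)·[0.5491·0.0000 + 0.4509·0.0000] = 0.0000; exercise value = 0.0000 ≤ continuation, so V_uu = 0.0000
Node ud (S = 121.5): continuation = e^(−0.09)·[0.5491·0.0000 + 0.4509·47.1000] = 19.4103; exercise value = 0.0000 ≤ continuation, so V_ud = 19.4103
Node dd (S = 48.6): continuation = e^(−0.09)·[0.5491·47.1000 + 0.4509·90.8400] = 61.0717; exercise value = 71.4000 > continuation, so V_dd = 71.4000 (exercise)
Node u (S = 202.5): continuation = e^(−0.09)·[0.5491·0.0000 + 0.4509·19.4103] = 7.9991; exercise value = 0.0000 ≤ continuation, so V_u = 7.9991
Node d (S = 81): continuation = e^(−0.09)·[0.5491·19.4103 + 0.4509·71.4000] = 39.1650; exercise value = 39.0000 ≤ continuation, so V_d = 39.1650
Node 0 (S = 135): continuation = e^(−0.09)·[0.5491·7.9991 + 0.4509·39.1650] = 20.1543; exercise value = 0.0000 ≤ continuation, so V_0 = 20.1543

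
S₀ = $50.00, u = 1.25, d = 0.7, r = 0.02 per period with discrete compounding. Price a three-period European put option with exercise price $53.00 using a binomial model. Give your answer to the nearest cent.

$8.91

Risk-neutral probability p = (1 + 0.02 − 0.7)/(1.25 − 0.7) = 0.3200/0.5500 = 0.5818
Terminal stock prices: S_uuu = 97.66, S_uud = 54.69, S_udd = 30.62, S_ddd = 17.15
Terminal payoffs (K − S): max(-44.66, 0) = 0, max(-1.688, 0) = 0, max(22.38, 0) = 22.38, max(35.85, 0) = 35.85
Node uu (S = 78.12): V_uu = 1/1.02·[0.5818·0.0000 + 0.4182·0.0000] = 0.0000
Node ud (S = 43.75): V_ud = 1/1.02·[0.5818·0.0000 + 0.4182·22.3750] = 9.1734
Node dd (S = 24.5): V_dd = 1/1.02·[0.5818·22.3750 + 0.4182·35.8500] = 27.4608
Node u (S = 62.5): V_u = 1/1.02·[0.5818·0.0000 + 0.4182·9.1734] = 3.7609
Node d (S = 35): V_d = 1/1.02·[0.5818·9.1734 + 0.4182·27.4608] = 16.4910
Node 0 (S = 50): V_0 = 1/1.02·[0.5818·3.7609 + 0.4182·16.4910] = 8.9063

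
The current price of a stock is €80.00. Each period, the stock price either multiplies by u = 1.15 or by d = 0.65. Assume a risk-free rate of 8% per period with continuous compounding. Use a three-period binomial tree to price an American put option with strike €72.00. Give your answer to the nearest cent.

Risk-neutral probability p = (e^0.08 − 0.65)/(1.15 − 0.65) = 0.4333/0.5000 = 0.8666
Terminal stock prices: S_uuu = 121.7, S_uud = 68.77, S_udd = 38.87, S_ddd = 21.97
Terminal payoffs (K − S): max(-49.67, 0) = 0, max(3.23, 0) = 3.23, max(33.13, 0) = 33.13, max(50.03, 0) = 50.03
Node uu (S = 105.8): continuation = e^(−0.08)·[0.8666·0.0000 + 0.1334·3.2300] = 0.3978; exercise value = 0.0000 ≤ continuation, so V_uu = 0.3978
Node ud (S = 59.8): continuation = e^(−0.08)·[0.8666·3.2300 + 0.1334·33.1300] = 6.6644; exercise value = 12.2000 > continuation, so V_ud = 12.2000 (exercise)
Node dd (S = 33.8): continuation = e^(−0.08)·[0.8666·33.1300 + 0.1334·50.0300] = 32.6644; exercise value = 38.2000 > continuation, so V_dd = 38.2000 (exercise)
Node u (S = 92): continuation = e^(−0.08)·[0.8666·0.3978 + 0.1334·12.2000] = 1.8209; exercise value = 0.0000 ≤ continuation, so V_u = 1.8209
Node d (S = 52): continuation = e^(−0.08)·[0.8666·12.2000 + 0.1334·38.2000] = 14.4644; exercise value = 20.0000 > continuation, so V_d = 20.0000 (exercise)
Node 0 (S = 80): continuation = e^(−0.08)·[0.8666·1.8209 + 0.1334·20.0000] = 3.9200; exercise value = 0.0000 ≤ continuation, so V_0 = 3.9200

€3.92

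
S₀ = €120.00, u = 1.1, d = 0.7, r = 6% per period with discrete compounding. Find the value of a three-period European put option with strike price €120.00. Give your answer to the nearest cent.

€5.07

Risk-neutral probability p = (1 + 0.06 − 0.7)/(1.1 − 0.7) = 0.3600/0.4000 = 0.9000
Terminal stock prices: S_uuu = 159.7, S_uud = 101.6, S_udd = 64.68, S_ddd = 41.16
Terminal payoffs (K − S): max(-39.72, 0) = 0, max(18.36, 0) = 18.36, max(55.32, 0) = 55.32, max(78.84, 0) = 78.84
Node uu (S = 145.2): V_uu = 1/1.06·[0.9000·0.0000 + 0.1000·18.3600] = 1.7321
Node ud (S = 92.4): V_ud = 1/1.06·[0.9000·18.3600 + 0.1000·55.3200] = 20.8075
Node dd (S = 58.8): V_dd = 1/1.06·[0.9000·55.3200 + 0.1000·78.8400] = 54.4075
Node u (S = 132): V_u = 1/1.06·[0.9000·1.7321 + 0.1000·20.8075] = 3.4336
Node d (S = 84): V_d = 1/1.06·[0.9000·20.8075 + 0.1000·54.4075] = 22.7996
Node 0 (S = 120): V_0 = 1/1.06·[0.9000·3.4336 + 0.1000·22.7996] = 5.0662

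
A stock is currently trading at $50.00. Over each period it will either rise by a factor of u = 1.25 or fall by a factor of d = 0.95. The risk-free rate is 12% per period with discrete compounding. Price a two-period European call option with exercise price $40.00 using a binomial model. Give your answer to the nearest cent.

Risk-neutral probability p = (1 + 0.12 − 0.95)/(1.25 − 0.95) = 0.1700/0.3000 = 0.5667
Terminal stock prices: S_uu = 78.12, S_ud = 59.38, S_dd = 45.12
Terminal payoffs (S − K): max(38.12, 0) = 38.12, max(19.38, 0) = 19.38, max(5.125, 0) = 5.125
Node u (S = 62.5): V_u = 1/1.12·[0.5667·38.1250 + 0.4333·19.3750] = 26.7857
Node d (S = 47.5): V_d = 1/1.12·[0.5667·19.3750 + 0.4333·5.1250] = 11.7857
Node 0 (S = 50): V_0 = 1/1.12·[0.5667·26.7857 + 0.4333·11.7857] = 18.1122

$18.11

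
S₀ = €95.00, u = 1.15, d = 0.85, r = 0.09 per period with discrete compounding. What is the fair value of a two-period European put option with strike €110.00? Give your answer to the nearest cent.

€6.01

Risk-neutral probability p = (1 + 0.09 − 0.85)/(1.15 − 0.85) = 0.2400/0.3000 = 0.8000
Terminal stock prices: S_uu = 125.6, S_ud = 92.86, S_dd = 68.64
Terminal payoffs (K − S): max(-15.64, 0) = 0, max(17.14, 0) = 17.14, max(41.36, 0) = 41.36
Node u (S = 109.2): V_u = 1/1.09·[0.8000·0.0000 + 0.2000·17.1375] = 3.1445
Node d (S = 80.75): V_d = 1/1.09·[0.8000·17.1375 + 0.2000·41.3625] = 20.1674
Node 0 (S = 95): V_0 = 1/1.09·[0.8000·3.1445 + 0.2000·20.1674] = 6.0083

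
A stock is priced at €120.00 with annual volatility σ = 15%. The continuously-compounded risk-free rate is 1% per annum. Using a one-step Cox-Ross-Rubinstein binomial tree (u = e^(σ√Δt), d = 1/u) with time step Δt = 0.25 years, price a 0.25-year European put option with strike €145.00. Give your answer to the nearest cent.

CRR parameters: u = e^(σ√Δt) = e^(0.15·√0.25) = 1.0779, d = 1/u = 0.9277
Per-period rate: rΔt = 0.01·0.25 = 0.0025, so R = e^0.0025 = 1.0025
Risk-neutral probability p = (e^0.0025 − 0.9277)/(1.0779 − 0.9277) = 0.0748/0.1501 = 0.4979
Terminal stock prices: S_u = 129.3, S_d = 111.3
Terminal payoffs (K − S): max(15.65, 0) = 15.65, max(33.67, 0) = 33.67
Node 0 (S = 120): V_0 = e^(−0.0025)·[0.4979·15.6539 + 0.5021·33.6708] = 24.6380

€24.64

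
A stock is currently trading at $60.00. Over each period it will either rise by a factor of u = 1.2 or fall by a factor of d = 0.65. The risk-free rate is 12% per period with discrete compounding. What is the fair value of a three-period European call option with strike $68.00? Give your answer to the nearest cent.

$15.85

Risk-neutral probability p = (1 + 0.12 − 0.65)/(1.2 − 0.65) = 0.4700/0.5500 = 0.8545
Terminal stock prices: S_uuu = 103.7, S_uud = 56.16, S_udd = 30.42, S_ddd = 16.48
Terminal payoffs (S − K): max(35.68, 0) = 35.68, max(-11.84, 0) = 0, max(-37.58, 0) = 0, max(-51.52, 0) = 0
Node uu (S = 86.4): V_uu = 1/1.12·[0.8545·35.6800 + 0.1455·0.0000] = 27.2234
Node ud (S = 46.8): V_ud = 1/1.12·[0.8545·0.0000 + 0.1455·0.0000] = 0.0000
Node dd (S = 25.35): V_dd = 1/1.12·[0.8545·0.0000 + 0.1455·0.0000] = 0.0000
Node u (S = 72): V_u = 1/1.12·[0.8545·27.2234 + 0.1455·0.0000] = 20.7711
Node d (S = 39): V_d = 1/1.12·[0.8545·0.0000 + 0.1455·0.0000] = 0.0000
Node 0 (S = 60): V_0 = 1/1.12·[0.8545·20.7711 + 0.1455·0.0000] = 15.8481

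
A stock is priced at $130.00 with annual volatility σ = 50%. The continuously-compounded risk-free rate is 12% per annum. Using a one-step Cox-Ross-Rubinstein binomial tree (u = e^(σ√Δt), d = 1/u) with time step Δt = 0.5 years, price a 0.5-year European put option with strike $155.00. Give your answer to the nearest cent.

CRR parameters: u = e^(σ√Δt) = e^(0.5·√0.5) = 1.4241, d = 1/u = 0.7022
Per-period rate: rΔt = 0.12·0.5 = 0.06, so R = e^0.06 = 1.0618
Risk-neutral probability p = (e^0.06 − 0.7022)/(1.4241 − 0.7022) = 0.3596/0.7219 = 0.4982
Terminal stock prices: S_u = 185.1, S_d = 91.28
Terminal payoffs (K − S): max(-30.14, 0) = 0, max(63.72, 0) = 63.72
Node 0 (S = 130): V_0 = e^(−0.06)·[0.4982·0.0000 + 0.5018·63.7155] = 30.1120

$30.11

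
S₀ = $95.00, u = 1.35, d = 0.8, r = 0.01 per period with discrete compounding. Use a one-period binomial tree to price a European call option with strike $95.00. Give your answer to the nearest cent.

$12.57

Risk-neutral probability p = (1 + 0.01 − 0.8)/(1.35 − 0.8) = 0.2100/0.5500 = 0.3818
Terminal stock prices: S_u = 128.2, S_d = 76
Terminal payoffs (S − K): max(33.25, 0) = 33.25, max(-19, 0) = 0
Node 0 (S = 95): V_0 = 1/1.01·[0.3818·33.2500 + 0.6182·0.0000] = 12.5698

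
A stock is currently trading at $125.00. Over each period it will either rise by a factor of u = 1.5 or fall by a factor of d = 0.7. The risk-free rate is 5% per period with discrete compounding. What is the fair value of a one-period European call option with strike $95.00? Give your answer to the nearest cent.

Risk-neutral probability p = (1 + 0.05 − 0.7)/(1.5 − 0.7) = 0.3500/0.8000 = 0.4375
Terminal stock prices: S_u = 187.5, S_d = 87.5
Terminal payoffs (S − K): max(92.5, 0) = 92.5, max(-7.5, 0) = 0
Node 0 (S = 125): V_0 = 1/1.05·[0.4375·92.5000 + 0.5625·0.0000] = 38.5417

$38.54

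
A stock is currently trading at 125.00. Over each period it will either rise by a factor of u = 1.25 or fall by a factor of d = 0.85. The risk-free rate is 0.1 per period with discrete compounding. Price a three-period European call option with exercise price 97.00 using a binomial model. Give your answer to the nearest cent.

52.92

Risk-neutral probability p = (1 + 0.1 − 0.85)/(1.25 − 0.85) = 0.2500/0.4000 = 0.6250
Terminal stock prices: S_uuu = 244.1, S_uud = 166, S_udd = 112.9, S_ddd = 76.77
Terminal payoffs (S − K): max(147.1, 0) = 147.1, max(69.02, 0) = 69.02, max(15.89, 0) = 15.89, max(-20.23, 0) = 0
Node uu (S = 195.3): V_uu = 1/1.1·[0.6250·147.1406 + 0.3750·69.0156] = 107.1307
Node ud (S = 132.8): V_ud = 1/1.1·[0.6250·69.0156 + 0.3750·15.8906] = 44.6307
Node dd (S = 90.31): V_dd = 1/1.1·[0.6250·15.8906 + 0.3750·0.0000] = 9.0288
Node u (S = 156.2): V_u = 1/1.1·[0.6250·107.1307 + 0.3750·44.6307] = 76.0847
Node d (S = 106.2): V_d = 1/1.1·[0.6250·44.6307 + 0.3750·9.0288] = 28.4363
Node 0 (S = 125): V_0 = 1/1.1·[0.6250·76.0847 + 0.3750·28.4363] = 52.9242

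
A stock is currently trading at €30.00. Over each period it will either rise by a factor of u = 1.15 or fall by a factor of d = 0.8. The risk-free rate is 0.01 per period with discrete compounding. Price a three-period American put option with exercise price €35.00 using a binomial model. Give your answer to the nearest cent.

Risk-neutral probability p = (1 + 0.01 − 0.8)/(1.15 − 0.8) = 0.2100/0.3500 = 0.6000
Terminal stock prices: S_uuu = 45.63, S_uud = 31.74, S_udd = 22.08, S_ddd = 15.36
Terminal payoffs (K − S): max(-10.63, 0) = 0, max(3.26, 0) = 3.26, max(12.92, 0) = 12.92, max(19.64, 0) = 19.64
Node uu (S = 39.67): continuation = 1/1.01·[0.6000·0.0000 + 0.4000·3.2600] = 1.2911; exercise value = 0.0000 ≤ continuation, so V_uu = 1.2911
Node ud (S = 27.6): continuation = 1/1.01·[0.6000·3.2600 + 0.4000·12.9200] = 7.0535; exercise value = 7.4000 > continuation, so V_ud = 7.4000 (exercise)
Node dd (S = 19.2): continuation = 1/1.01·[0.6000·12.9200 + 0.4000·19.6400] = 15.4535; exercise value = 15.8000 > continuation, so V_dd = 15.8000 (exercise)
Node u (S = 34.5): continuation = 1/1.01·[0.6000·1.2911 + 0.4000·7.4000] = 3.6977; exercise value = 0.5000 ≤ continuation, so V_u = 3.6977
Node d (S = 24): continuation = 1/1.01·[0.6000·7.4000 + 0.4000·15.8000] = 10.6535; exercise value = 11.0000 > continuation, so V_d = 11.0000 (exercise)
Node 0 (S = 30): continuation = 1/1.01·[0.6000·3.6977 + 0.4000·11.0000] = 6.5531; exercise value = 5.0000 ≤ continuation, so V_0 = 6.5531

€6.55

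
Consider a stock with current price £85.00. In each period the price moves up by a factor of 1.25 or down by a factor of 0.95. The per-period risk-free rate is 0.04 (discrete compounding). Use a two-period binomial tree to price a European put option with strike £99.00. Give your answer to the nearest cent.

£10.10

Risk-neutral probability p = (1 + 0.04 − 0.95)/(1.25 − 0.95) = 0.0900/0.3000 = 0.3000
Terminal stock prices: S_uu = 132.8, S_ud = 100.9, S_dd = 76.71
Terminal payoffs (K − S): max(-33.81, 0) = 0, max(-1.938, 0) = 0, max(22.29, 0) = 22.29
Node u (S = 106.2): V_u = 1/1.04·[0.3000·0.0000 + 0.7000·0.0000] = 0.0000
Node d (S = 80.75): V_d = 1/1.04·[0.3000·0.0000 + 0.7000·22.2875] = 15.0012
Node 0 (S = 85): V_0 = 1/1.04·[0.3000·0.0000 + 0.7000·15.0012] = 10.0970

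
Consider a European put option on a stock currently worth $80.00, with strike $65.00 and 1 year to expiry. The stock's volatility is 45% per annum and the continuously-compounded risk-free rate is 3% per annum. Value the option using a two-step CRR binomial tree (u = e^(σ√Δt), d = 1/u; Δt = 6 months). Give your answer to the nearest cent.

CRR parameters: u = e^(σ√Δt) = e^(0.45·√0.5) = 1.3746, d = 1/u = 0.7275
Per-period rate: rΔt = 0.03·0.5 = 0.015, so R = e^0.015 = 1.0151
Risk-neutral probability p = (e^0.015 − 0.7275)/(1.3746 − 0.7275) = 0.2877/0.6472 = 0.4445
Terminal stock prices: S_uu = 151.2, S_ud = 80, S_dd = 42.34
Terminal payoffs (K − S): max(-86.17, 0) = 0, max(-15, 0) = 0, max(22.66, 0) = 22.66
Node u (S = 110): V_u = e^(−0.015)·[0.4445·0.0000 + 0.5555·0.0000] = 0.0000
Node d (S = 58.2): V_d = e^(−0.015)·[0.4445·0.0000 + 0.5555·22.6643] = 12.4033
Node 0 (S = 80): V_0 = e^(−0.015)·[0.4445·0.0000 + 0.5555·12.4033] = 6.7879

$6.79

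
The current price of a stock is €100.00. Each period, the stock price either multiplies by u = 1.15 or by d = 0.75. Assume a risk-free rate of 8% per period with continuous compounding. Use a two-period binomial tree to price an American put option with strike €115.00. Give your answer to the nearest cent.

€15.00

Risk-neutral probability p = (e^0.08 − 0.75)/(1.15 − 0.75) = 0.3333/0.4000 = 0.8332
Terminal stock prices: S_uu = 132.2, S_ud = 86.25, S_dd = 56.25
Terminal payoffs (K − S): max(-17.25, 0) = 0, max(28.75, 0) = 28.75, max(58.75, 0) = 58.75
Node u (S = 115): continuation = e^(−0.08)·[0.8332·0.0000 + 0.1668·28.7500] = 4.4263; exercise value = 0.0000 ≤ continuation, so V_u = 4.4263
Node d (S = 75): continuation = e^(−0.08)·[0.8332·28.7500 + 0.1668·58.7500] = 31.1584; exercise value = 40.0000 > continuation, so V_d = 40.0000 (exercise)
Node 0 (S = 100): continuation = e^(−0.08)·[0.8332·4.4263 + 0.1668·40.0000] = 9.5629; exercise value = 15.0000 > continuation, so V_0 = 15.0000 (exercise)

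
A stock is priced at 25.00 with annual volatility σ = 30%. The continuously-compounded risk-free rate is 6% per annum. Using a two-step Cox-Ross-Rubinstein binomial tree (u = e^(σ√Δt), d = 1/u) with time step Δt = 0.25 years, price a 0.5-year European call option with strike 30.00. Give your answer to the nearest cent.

CRR parameters: u = e^(σ√Δt) = e^(0.3·√0.25) = 1.1618, d = 1/u = 0.8607
Per-period rate: rΔt = 0.06·0.25 = 0.015, so R = e^0.015 = 1.0151
Risk-neutral probability p = (e^0.015 − 0.8607)/(1.1618 − 0.8607) = 0.1544/0.3011 = 0.5128
Terminal stock prices: S_uu = 33.75, S_ud = 25, S_dd = 18.52
Terminal payoffs (S − K): max(3.746, 0) = 3.746, max(-5, 0) = 0, max(-11.48, 0) = 0
Node u (S = 29.05): V_u = e^(−0.015)·[0.5128·3.7465 + 0.4872·0.0000] = 1.8924
Node d (S = 21.52): V_d = e^(−0.015)·[0.5128·0.0000 + 0.4872·0.0000] = 0.0000
Node 0 (S = 25): V_0 = e^(−0.015)·[0.5128·1.8924 + 0.4872·0.0000] = 0.9559

0.96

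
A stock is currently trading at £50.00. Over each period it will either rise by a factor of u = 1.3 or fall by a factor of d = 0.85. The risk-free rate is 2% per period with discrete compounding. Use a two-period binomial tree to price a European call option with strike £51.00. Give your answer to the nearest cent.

£6.52

Risk-neutral probability p = (1 + 0.02 − 0.85)/(1.3 − 0.85) = 0.1700/0.4500 = 0.3778
Terminal stock prices: S_uu = 84.5, S_ud = 55.25, S_dd = 36.12
Terminal payoffs (S − K): max(33.5, 0) = 33.5, max(4.25, 0) = 4.25, max(-14.88, 0) = 0
Node u (S = 65): V_u = 1/1.02·[0.3778·33.5000 + 0.6222·4.2500] = 15.0000
Node d (S = 42.5): V_d = 1/1.02·[0.3778·4.2500 + 0.6222·0.0000] = 1.5741
Node 0 (S = 50): V_0 = 1/1.02·[0.3778·15.0000 + 0.6222·1.5741] = 6.5158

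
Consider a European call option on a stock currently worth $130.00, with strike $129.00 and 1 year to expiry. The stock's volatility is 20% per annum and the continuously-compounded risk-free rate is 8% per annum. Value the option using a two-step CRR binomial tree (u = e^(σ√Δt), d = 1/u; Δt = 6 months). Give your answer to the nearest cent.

CRR parameters: u = e^(σ√Δt) = e^(0.2·√0.5) = 1.1519, d = 1/u = 0.8681
Per-period rate: rΔt = 0.08·0.5 = 0.04, so R = e^0.04 = 1.0408
Risk-neutral probability p = (e^0.04 − 0.8681)/(1.1519 − 0.8681) = 0.1727/0.2838 = 0.6085
Terminal stock prices: S_uu = 172.5, S_ud = 130, S_dd = 97.97
Terminal payoffs (S − K): max(43.5, 0) = 43.5, max(1, 0) = 1, max(-31.03, 0) = 0
Node u (S = 149.7): V_u = e^(−0.04)·[0.6085·43.4965 + 0.3915·1.0000] = 25.8065
Node d (S = 112.9): V_d = e^(−0.04)·[0.6085·1.0000 + 0.3915·0.0000] = 0.5847
Node 0 (S = 130): V_0 = e^(−0.04)·[0.6085·25.8065 + 0.3915·0.5847] = 15.3077

$15.31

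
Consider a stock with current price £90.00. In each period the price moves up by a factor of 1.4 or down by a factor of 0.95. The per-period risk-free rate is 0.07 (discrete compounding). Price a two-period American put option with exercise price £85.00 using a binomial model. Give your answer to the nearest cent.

Risk-neutral probability p = (1 + 0.07 − 0.95)/(1.4 − 0.95) = 0.1200/0.4500 = 0.2667
Terminal stock prices: S_uu = 176.4, S_ud = 119.7, S_dd = 81.22
Terminal payoffs (K − S): max(-91.4, 0) = 0, max(-34.7, 0) = 0, max(3.775, 0) = 3.775
Node u (S = 126): continuation = 1/1.07·[0.2667·0.0000 + 0.7333·0.0000] = 0.0000; exercise value = 0.0000 ≤ continuation, so V_u = 0.0000
Node d (S = 85.5): continuation = 1/1.07·[0.2667·0.0000 + 0.7333·3.7750] = 2.5872; exercise value = 0.0000 ≤ continuation, so V_d = 2.5872
Node 0 (S = 90): continuation = 1/1.07·[0.2667·0.0000 + 0.7333·2.5872] = 1.7732; exercise value = 0.0000 ≤ continuation, so V_0 = 1.7732

£1.77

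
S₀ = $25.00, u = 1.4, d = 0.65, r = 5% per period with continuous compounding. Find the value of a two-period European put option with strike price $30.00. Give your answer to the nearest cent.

$7.07

Risk-neutral probability p = (e^0.05 − 0.65)/(1.4 − 0.65) = 0.4013/0.7500 = 0.5350
Terminal stock prices: S_uu = 49, S_ud = 22.75, S_dd = 10.56
Terminal payoffs (K − S): max(-19, 0) = 0, max(7.25, 0) = 7.25, max(19.44, 0) = 19.44
Node u (S = 35): V_u = e^(−0.05)·[0.5350·0.0000 + 0.4650·7.2500] = 3.2066
Node d (S = 16.25): V_d = e^(−0.05)·[0.5350·7.2500 + 0.4650·19.4375] = 12.2869
Node 0 (S = 25): V_0 = e^(−0.05)·[0.5350·3.2066 + 0.4650·12.2869] = 7.0664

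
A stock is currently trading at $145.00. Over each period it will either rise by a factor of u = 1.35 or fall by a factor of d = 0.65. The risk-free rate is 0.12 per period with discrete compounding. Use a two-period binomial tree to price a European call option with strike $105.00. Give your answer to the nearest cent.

$65.06

Risk-neutral probability p = (1 + 0.12 − 0.65)/(1.35 − 0.65) = 0.4700/0.7000 = 0.6714
Terminal stock prices: S_uu = 264.3, S_ud = 127.2, S_dd = 61.26
Terminal payoffs (S − K): max(159.3, 0) = 159.3, max(22.24, 0) = 22.24, max(-43.74, 0) = 0
Node u (S = 195.8): V_u = 1/1.12·[0.6714·159.2625 + 0.3286·22.2375] = 102.0000
Node d (S = 94.25): V_d = 1/1.12·[0.6714·22.2375 + 0.3286·0.0000] = 13.3312
Node 0 (S = 145): V_0 = 1/1.12·[0.6714·102.0000 + 0.3286·13.3312] = 65.0589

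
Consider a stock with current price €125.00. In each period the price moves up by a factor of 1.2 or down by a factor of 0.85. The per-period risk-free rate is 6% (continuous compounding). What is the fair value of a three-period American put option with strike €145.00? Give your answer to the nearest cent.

€20.00

Risk-neutral probability p = (e^0.06 − 0.85)/(1.2 − 0.85) = 0.2118/0.3500 = 0.6052
Terminal stock prices: S_uuu = 216, S_uud = 153, S_udd = 108.4, S_ddd = 76.77
Terminal payoffs (K − S): max(-71, 0) = 0, max(-8, 0) = 0, max(36.63, 0) = 36.63, max(68.23, 0) = 68.23
Node uu (S = 180): continuation = e^(−0.06)·[0.6052·0.0000 + 0.3948·0.0000] = 0.0000; exercise value = 0.0000 ≤ continuation, so V_uu = 0.0000
Node ud (S = 127.5): continuation = e^(−0.06)·[0.6052·0.0000 + 0.3948·36.6250] = 13.6159; exercise value = 17.5000 > continuation, so V_ud = 17.5000 (exercise)
Node dd (S = 90.31): continuation = e^(−0.06)·[0.6052·36.6250 + 0.3948·68.2344] = 46.2434; exercise value = 54.6875 > continuation, so V_dd = 54.6875 (exercise)
Node u (S = 150): continuation = e^(−0.06)·[0.6052·0.0000 + 0.3948·17.5000] = 6.5059; exercise value = 0.0000 ≤ continuation, so V_u = 6.5059
Node d (S = 106.2): continuation = e^(−0.06)·[0.6052·17.5000 + 0.3948·54.6875] = 30.3059; exercise value = 38.7500 > continuation, so V_d = 38.7500 (exercise)
Node 0 (S = 125): continuation = e^(−0.06)·[0.6052·6.5059 + 0.3948·38.7500] = 18.1142; exercise value = 20.0000 > continuation, so V_0 = 20.0000 (exercise)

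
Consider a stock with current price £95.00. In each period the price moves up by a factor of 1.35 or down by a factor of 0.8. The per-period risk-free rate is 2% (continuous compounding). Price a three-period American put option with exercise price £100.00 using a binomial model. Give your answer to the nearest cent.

Risk-neutral probability p = (e^0.02 − 0.8)/(1.35 − 0.8) = 0.2202/0.5500 = 0.4004
Terminal stock prices: S_uuu = 233.7, S_uud = 138.5, S_udd = 82.08, S_ddd = 48.64
Terminal payoffs (K − S): max(-133.7, 0) = 0, max(-38.51, 0) = 0, max(17.92, 0) = 17.92, max(51.36, 0) = 51.36
Node uu (S = 173.1): continuation = e^(−0.02)·[0.4004·0.0000 + 0.5996·0.0000] = 0.0000; exercise value = 0.0000 ≤ continuation, so V_uu = 0.0000
Node ud (S = 102.6): continuation = e^(−0.02)·[0.4004·0.0000 + 0.5996·17.9200] = 10.5327; exercise value = 0.0000 ≤ continuation, so V_ud = 10.5327
Node dd (S = 60.8): continuation = e^(−0.02)·[0.4004·17.9200 + 0.5996·51.3600] = 37.2199; exercise value = 39.2000 > continuation, so V_dd = 39.2000 (exercise)
Node u (S = 128.2): continuation = e^(−0.02)·[0.4004·0.0000 + 0.5996·10.5327] = 6.1907; exercise value = 0.0000 ≤ continuation, so V_u = 6.1907
Node d (S = 76): continuation = e^(−0.02)·[0.4004·10.5327 + 0.5996·39.2000] = 27.1736; exercise value = 24.0000 ≤ continuation, so V_d = 27.1736
Node 0 (S = 95): continuation = e^(−0.02)·[0.4004·6.1907 + 0.5996·27.1736] = 18.4010; exercise value = 5.0000 ≤ continuation, so V_0 = 18.4010

£18.40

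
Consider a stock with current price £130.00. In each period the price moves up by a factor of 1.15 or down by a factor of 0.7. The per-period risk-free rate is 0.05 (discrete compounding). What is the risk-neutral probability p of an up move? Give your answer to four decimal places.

p = 0.7778

Risk-neutral probability p = (1 + 0.05 − 0.7)/(1.15 − 0.7) = 0.3500/0.4500 = 0.7778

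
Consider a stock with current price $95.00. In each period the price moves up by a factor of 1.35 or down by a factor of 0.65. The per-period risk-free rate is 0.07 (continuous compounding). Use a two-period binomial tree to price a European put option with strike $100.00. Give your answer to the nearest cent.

$15.10

Risk-neutral probability p = (e^0.07 − 0.65)/(1.35 − 0.65) = 0.4225/0.7000 = 0.6036
Terminal stock prices: S_uu = 173.1, S_ud = 83.36, S_dd = 40.14
Terminal payoffs (K − S): max(-73.14, 0) = 0, max(16.64, 0) = 16.64, max(59.86, 0) = 59.86
Node u (S = 128.2): V_u = e^(−0.07)·[0.6036·0.0000 + 0.3964·16.6375] = 6.1495
Node d (S = 61.75): V_d = e^(−0.07)·[0.6036·16.6375 + 0.3964·59.8625] = 31.4894
Node 0 (S = 95): V_0 = e^(−0.07)·[0.6036·6.1495 + 0.3964·31.4894] = 15.0998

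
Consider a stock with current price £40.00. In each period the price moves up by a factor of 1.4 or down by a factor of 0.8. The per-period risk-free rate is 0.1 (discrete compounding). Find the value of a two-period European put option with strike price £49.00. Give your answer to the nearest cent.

£6.57

Risk-neutral probability p = (1 + 0.1 − 0.8)/(1.4 − 0.8) = 0.3000/0.6000 = 0.5000
Terminal stock prices: S_uu = 78.4, S_ud = 44.8, S_dd = 25.6
Terminal payoffs (K − S): max(-29.4, 0) = 0, max(4.2, 0) = 4.2, max(23.4, 0) = 23.4
Node u (S = 56): V_u = 1/1.1·[0.5000·0.0000 + 0.5000·4.2000] = 1.9091
Node d (S = 32): V_d = 1/1.1·[0.5000·4.2000 + 0.5000·23.4000] = 12.5455
Node 0 (S = 40): V_0 = 1/1.1·[0.5000·1.9091 + 0.5000·12.5455] = 6.5702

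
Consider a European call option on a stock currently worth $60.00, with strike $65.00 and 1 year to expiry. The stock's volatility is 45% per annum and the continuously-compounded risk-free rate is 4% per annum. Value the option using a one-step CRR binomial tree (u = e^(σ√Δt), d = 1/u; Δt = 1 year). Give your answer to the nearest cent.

$12.11

CRR parameters: u = e^(σ√Δt) = e^(0.45·√1) = 1.5683, d = 1/u = 0.6376
Per-period rate: rΔt = 0.04·1 = 0.04, so R = e^0.04 = 1.0408
Risk-neutral probability p = (e^0.04 − 0.6376)/(1.5683 − 0.6376) = 0.4032/0.9307 = 0.4332
Terminal stock prices: S_u = 94.1, S_d = 38.26
Terminal payoffs (S − K): max(29.1, 0) = 29.1, max(-26.74, 0) = 0
Node 0 (S = 60): V_0 = e^(−0.04)·[0.4332·29.0987 + 0.5668·0.0000] = 12.1116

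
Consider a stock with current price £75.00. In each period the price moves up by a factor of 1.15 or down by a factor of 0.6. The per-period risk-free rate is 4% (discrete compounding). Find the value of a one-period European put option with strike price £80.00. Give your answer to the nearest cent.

Risk-neutral probability p = (1 + 0.04 − 0.6)/(1.15 − 0.6) = 0.4400/0.5500 = 0.8000
Terminal stock prices: S_u = 86.25, S_d = 45
Terminal payoffs (K − S): max(-6.25, 0) = 0, max(35, 0) = 35
Node 0 (S = 75): V_0 = 1/1.04·[0.8000·0.0000 + 0.2000·35.0000] = 6.7308

£6.73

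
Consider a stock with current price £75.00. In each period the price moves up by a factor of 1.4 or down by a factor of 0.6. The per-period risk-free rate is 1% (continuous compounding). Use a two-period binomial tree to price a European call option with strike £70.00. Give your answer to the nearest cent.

£19.83

Risk-neutral probability p = (e^0.01 − 0.6)/(1.4 − 0.6) = 0.4101/0.8000 = 0.5126
Terminal stock prices: S_uu = 147, S_ud = 63, S_dd = 27
Terminal payoffs (S − K): max(77, 0) = 77, max(-7, 0) = 0, max(-43, 0) = 0
Node u (S = 105): V_u = e^(−0.01)·[0.5126·77.0000 + 0.4874·0.0000] = 39.0746
Node d (S = 45): V_d = e^(−0.01)·[0.5126·0.0000 + 0.4874·0.0000] = 0.0000
Node 0 (S = 75): V_0 = e^(−0.01)·[0.5126·39.0746 + 0.4874·0.0000] = 19.8289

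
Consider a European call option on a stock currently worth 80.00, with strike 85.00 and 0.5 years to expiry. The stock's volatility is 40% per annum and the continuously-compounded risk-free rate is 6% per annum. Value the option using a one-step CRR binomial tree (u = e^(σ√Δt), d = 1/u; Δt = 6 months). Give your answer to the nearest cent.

CRR parameters: u = e^(σ√Δt) = e^(0.4·√0.5) = 1.3269, d = 1/u = 0.7536
Per-period rate: rΔt = 0.06·0.5 = 0.03, so R = e^0.03 = 1.0305
Risk-neutral probability p = (e^0.03 − 0.7536)/(1.3269 − 0.7536) = 0.2768/0.5733 = 0.4829
Terminal stock prices: S_u = 106.2, S_d = 60.29
Terminal payoffs (S − K): max(21.15, 0) = 21.15, max(-24.71, 0) = 0
Node 0 (S = 80): V_0 = e^(−0.03)·[0.4829·21.1517 + 0.5171·0.0000] = 9.9119

9.91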